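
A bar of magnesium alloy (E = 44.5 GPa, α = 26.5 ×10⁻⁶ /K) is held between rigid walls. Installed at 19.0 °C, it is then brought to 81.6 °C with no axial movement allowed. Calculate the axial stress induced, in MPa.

73.8 MPa

ΔT = 62.60 K. Constrained thermal stress σ = E·α·ΔT = 44.50×10³ MPa × 26.5×10⁻⁶ × 62.60 = 73.8 MPa (compressive).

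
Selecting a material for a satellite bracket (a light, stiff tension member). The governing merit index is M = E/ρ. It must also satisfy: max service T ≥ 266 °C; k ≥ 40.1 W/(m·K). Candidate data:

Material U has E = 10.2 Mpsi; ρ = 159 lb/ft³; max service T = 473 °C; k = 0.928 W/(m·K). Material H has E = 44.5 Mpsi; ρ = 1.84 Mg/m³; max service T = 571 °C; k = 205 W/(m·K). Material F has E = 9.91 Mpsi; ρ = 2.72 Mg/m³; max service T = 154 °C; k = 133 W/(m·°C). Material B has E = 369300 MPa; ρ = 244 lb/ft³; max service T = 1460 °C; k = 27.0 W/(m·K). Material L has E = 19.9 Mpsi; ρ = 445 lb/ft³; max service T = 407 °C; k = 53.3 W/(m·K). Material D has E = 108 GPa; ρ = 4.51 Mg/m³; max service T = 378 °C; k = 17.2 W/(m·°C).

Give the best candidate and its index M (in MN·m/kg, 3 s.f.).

Screen on constraints: max service T ≥ 266 °C; k ≥ 40.1 W/(m·K). Survivors: material H, material L.
After converting to SI:
  material H: E = 306.8 GPa, ρ = 1840 kg/m³
  material L: E = 137.2 GPa, ρ = 7128 kg/m³
  material H: M = 167 MN·m/kg
  material L: M = 19.2 MN·m/kg
Highest index: material H.

material H, M = 167 MN·m/kg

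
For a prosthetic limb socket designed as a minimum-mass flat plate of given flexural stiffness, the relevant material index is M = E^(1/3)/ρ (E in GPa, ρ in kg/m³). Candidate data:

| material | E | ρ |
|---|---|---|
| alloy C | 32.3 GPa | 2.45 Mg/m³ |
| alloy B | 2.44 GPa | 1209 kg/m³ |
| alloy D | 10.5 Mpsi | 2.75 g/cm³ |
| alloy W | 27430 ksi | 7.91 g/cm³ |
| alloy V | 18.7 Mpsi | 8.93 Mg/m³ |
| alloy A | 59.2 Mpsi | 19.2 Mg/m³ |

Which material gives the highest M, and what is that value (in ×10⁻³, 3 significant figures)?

alloy D, M = 1.52×10⁻³

Putting every candidate on a common basis:
  alloy C: E = 32.30 GPa, ρ = 2450 kg/m³
  alloy B: E = 2.440 GPa, ρ = 1209 kg/m³
  alloy D: E = 72.39 GPa, ρ = 2750 kg/m³
  alloy W: E = 189.1 GPa, ρ = 7910 kg/m³
  alloy V: E = 128.9 GPa, ρ = 8930 kg/m³
  alloy A: E = 408.2 GPa, ρ = 19200 kg/m³
  alloy D: M = 1.52×10⁻³
  alloy C: M = 1.30×10⁻³
  alloy B: M = 1.11×10⁻³
  alloy W: M = 0.726×10⁻³
  alloy V: M = 0.566×10⁻³
  alloy A: M = 0.386×10⁻³
Highest index: alloy D.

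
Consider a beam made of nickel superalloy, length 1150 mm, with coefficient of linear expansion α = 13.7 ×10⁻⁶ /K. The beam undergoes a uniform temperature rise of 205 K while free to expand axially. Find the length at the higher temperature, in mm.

1153.2 mm

ΔL = α·L₀·ΔT = 13.7×10⁻⁶ × 1150 mm × 205.0 K = 3.23 mm.
L = L₀ + ΔL = 1150 + 3.23 = 1153.2 mm.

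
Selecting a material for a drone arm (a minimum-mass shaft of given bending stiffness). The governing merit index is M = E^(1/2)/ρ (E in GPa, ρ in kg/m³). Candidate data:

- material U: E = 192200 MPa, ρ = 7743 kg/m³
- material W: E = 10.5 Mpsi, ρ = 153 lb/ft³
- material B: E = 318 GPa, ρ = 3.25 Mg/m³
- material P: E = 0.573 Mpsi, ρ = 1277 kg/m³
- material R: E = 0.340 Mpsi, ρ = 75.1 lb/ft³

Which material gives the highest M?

material B

Putting every candidate on a common basis:
  material U: E = 192.2 GPa, ρ = 7743 kg/m³
  material W: E = 72.39 GPa, ρ = 2451 kg/m³
  material B: E = 318.0 GPa, ρ = 3250 kg/m³
  material P: E = 3.951 GPa, ρ = 1277 kg/m³
  material R: E = 2.344 GPa, ρ = 1203 kg/m³
  material B: M = 5.49×10⁻³
  material W: M = 3.47×10⁻³
  material U: M = 1.79×10⁻³
  material P: M = 1.56×10⁻³
  material R: M = 1.27×10⁻³
Material B has the largest M.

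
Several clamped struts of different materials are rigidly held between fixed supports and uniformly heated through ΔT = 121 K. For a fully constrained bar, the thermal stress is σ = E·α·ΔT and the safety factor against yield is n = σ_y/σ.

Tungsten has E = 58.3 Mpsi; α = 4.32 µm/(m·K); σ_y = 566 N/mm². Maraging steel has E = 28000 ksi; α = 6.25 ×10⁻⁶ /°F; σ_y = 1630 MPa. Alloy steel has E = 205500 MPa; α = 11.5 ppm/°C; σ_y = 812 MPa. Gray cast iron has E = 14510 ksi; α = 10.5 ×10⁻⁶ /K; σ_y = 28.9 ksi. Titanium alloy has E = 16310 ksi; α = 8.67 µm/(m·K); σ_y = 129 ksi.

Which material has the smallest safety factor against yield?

gray cast iron

In consistent units (E in GPa, α in ×10⁻⁶/K, σ_y in MPa):
  tungsten: E = 402.0, α = 4.32, σ_y = 566.0 → σ = 210 MPa, n = 2.69
  maraging steel: E = 193.1, α = 11.2, σ_y = 1630 → σ = 263 MPa, n = 6.20
  alloy steel: E = 205.5, α = 11.5, σ_y = 812.0 → σ = 286 MPa, n = 2.84
  gray cast iron: E = 100.0, α = 10.5, σ_y = 199.3 → σ = 127 MPa, n = 1.57
  titanium alloy: E = 112.5, α = 8.67, σ_y = 889.4 → σ = 118 MPa, n = 7.54
Smallest n: gray cast iron with n = 1.57.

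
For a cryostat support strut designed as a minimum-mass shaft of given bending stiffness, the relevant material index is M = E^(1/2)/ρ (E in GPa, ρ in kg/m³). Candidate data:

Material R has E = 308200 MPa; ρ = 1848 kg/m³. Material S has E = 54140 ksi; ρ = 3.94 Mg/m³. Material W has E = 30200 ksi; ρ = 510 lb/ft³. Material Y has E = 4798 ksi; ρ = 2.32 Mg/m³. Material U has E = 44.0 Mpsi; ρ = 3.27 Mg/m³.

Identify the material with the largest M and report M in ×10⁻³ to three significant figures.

material R, M = 9.50×10⁻³

Putting every candidate on a common basis:
  material R: E = 308.2 GPa, ρ = 1848 kg/m³
  material S: E = 373.3 GPa, ρ = 3940 kg/m³
  material W: E = 208.2 GPa, ρ = 8169 kg/m³
  material Y: E = 33.08 GPa, ρ = 2320 kg/m³
  material U: E = 303.4 GPa, ρ = 3270 kg/m³
  material R: M = 9.50×10⁻³
  material U: M = 5.33×10⁻³
  material S: M = 4.90×10⁻³
  material Y: M = 2.48×10⁻³
  material W: M = 1.77×10⁻³
Material R has the largest M.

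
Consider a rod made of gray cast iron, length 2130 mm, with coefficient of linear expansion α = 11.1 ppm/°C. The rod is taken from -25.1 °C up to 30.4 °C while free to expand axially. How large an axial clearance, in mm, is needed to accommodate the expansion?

ΔT = 30.4 − (-25.1) = 55.50 K.
ΔL = α·L₀·ΔT = 11.1×10⁻⁶ × 2130 mm × 55.50 K = 1.31 mm.

1.31 mm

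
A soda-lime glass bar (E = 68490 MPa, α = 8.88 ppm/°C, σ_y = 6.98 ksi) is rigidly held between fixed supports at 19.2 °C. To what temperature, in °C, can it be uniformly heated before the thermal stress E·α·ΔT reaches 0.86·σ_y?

E = 68490 MPa = 68.49 GPa.
σ_y = 6.98 ksi = 48.13 MPa.
E·α·ΔT = 41.39 MPa ⇒ ΔT = 41.39 / (68.49×10³ × 8.88×10⁻⁶) = 68.05 K.
T = 19.2 + 68.05 = 87.25 °C.

87.3 °C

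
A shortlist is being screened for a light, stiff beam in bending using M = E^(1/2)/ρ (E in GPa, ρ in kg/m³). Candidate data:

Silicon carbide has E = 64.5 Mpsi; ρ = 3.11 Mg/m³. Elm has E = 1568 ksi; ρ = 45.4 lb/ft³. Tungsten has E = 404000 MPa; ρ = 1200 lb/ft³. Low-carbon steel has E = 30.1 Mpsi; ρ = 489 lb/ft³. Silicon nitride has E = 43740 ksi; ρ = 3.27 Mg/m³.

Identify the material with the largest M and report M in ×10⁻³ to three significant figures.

silicon carbide, M = 6.78×10⁻³

Convert each candidate to consistent units, then evaluate M:
  silicon carbide: E = 444.7 GPa, ρ = 3110 kg/m³
  elm: E = 10.81 GPa, ρ = 727.2 kg/m³
  tungsten: E = 404.0 GPa, ρ = 19220 kg/m³
  low-carbon steel: E = 207.5 GPa, ρ = 7833 kg/m³
  silicon nitride: E = 301.6 GPa, ρ = 3270 kg/m³
  silicon carbide: M = 6.78×10⁻³
  silicon nitride: M = 5.31×10⁻³
  elm: M = 4.52×10⁻³
  low-carbon steel: M = 1.84×10⁻³
  tungsten: M = 1.05×10⁻³
Silicon carbide ranks first.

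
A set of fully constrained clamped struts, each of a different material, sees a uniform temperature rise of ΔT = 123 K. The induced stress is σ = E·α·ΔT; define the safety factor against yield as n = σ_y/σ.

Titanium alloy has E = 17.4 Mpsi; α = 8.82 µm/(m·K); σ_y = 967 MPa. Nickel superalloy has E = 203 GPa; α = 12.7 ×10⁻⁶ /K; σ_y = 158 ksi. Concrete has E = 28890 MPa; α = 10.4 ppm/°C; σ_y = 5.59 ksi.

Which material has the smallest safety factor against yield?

concrete

Per material, after unit conversion:
  titanium alloy: E = 120.0, α = 8.82, σ_y = 967.0 → σ = 130 MPa, n = 7.43
  nickel superalloy: E = 203.0, α = 12.7, σ_y = 1089 → σ = 317 MPa, n = 3.44
  concrete: E = 28.89, α = 10.4, σ_y = 38.54 → σ = 37.0 MPa, n = 1.04
The minimum is concrete at n = 1.04.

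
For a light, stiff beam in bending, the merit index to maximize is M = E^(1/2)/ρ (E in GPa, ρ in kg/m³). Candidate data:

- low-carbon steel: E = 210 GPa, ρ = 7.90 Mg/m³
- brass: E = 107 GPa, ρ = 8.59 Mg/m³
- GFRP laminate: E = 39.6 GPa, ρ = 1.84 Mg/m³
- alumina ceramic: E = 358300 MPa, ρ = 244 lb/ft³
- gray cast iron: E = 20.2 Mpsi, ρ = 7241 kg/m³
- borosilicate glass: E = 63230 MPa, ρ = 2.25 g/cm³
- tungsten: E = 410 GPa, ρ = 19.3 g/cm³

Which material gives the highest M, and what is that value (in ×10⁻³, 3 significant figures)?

Putting every candidate on a common basis:
  low-carbon steel: E = 210.0 GPa, ρ = 7900 kg/m³
  brass: E = 107.0 GPa, ρ = 8590 kg/m³
  GFRP laminate: E = 39.60 GPa, ρ = 1840 kg/m³
  alumina ceramic: E = 358.3 GPa, ρ = 3909 kg/m³
  gray cast iron: E = 139.3 GPa, ρ = 7241 kg/m³
  borosilicate glass: E = 63.23 GPa, ρ = 2250 kg/m³
  tungsten: E = 410.0 GPa, ρ = 19300 kg/m³
  alumina ceramic: M = 4.84×10⁻³
  borosilicate glass: M = 3.53×10⁻³
  GFRP laminate: M = 3.42×10⁻³
  low-carbon steel: M = 1.83×10⁻³
  gray cast iron: M = 1.63×10⁻³
  brass: M = 1.20×10⁻³
  tungsten: M = 1.05×10⁻³
Alumina ceramic ranks first.

alumina ceramic, M = 4.84×10⁻³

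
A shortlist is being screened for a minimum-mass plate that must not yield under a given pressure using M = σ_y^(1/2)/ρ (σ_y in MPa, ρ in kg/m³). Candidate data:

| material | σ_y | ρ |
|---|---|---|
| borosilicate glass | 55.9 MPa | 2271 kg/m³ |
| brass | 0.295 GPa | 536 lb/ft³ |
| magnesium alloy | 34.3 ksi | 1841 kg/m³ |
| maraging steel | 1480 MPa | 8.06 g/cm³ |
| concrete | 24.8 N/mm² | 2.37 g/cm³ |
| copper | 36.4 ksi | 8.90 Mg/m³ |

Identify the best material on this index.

Normalizing units and computing the index:
  borosilicate glass: σ_y = 55.90 MPa, ρ = 2271 kg/m³
  brass: σ_y = 295.0 MPa, ρ = 8586 kg/m³
  magnesium alloy: σ_y = 236.5 MPa, ρ = 1841 kg/m³
  maraging steel: σ_y = 1480 MPa, ρ = 8060 kg/m³
  concrete: σ_y = 24.80 MPa, ρ = 2370 kg/m³
  copper: σ_y = 251.0 MPa, ρ = 8900 kg/m³
  magnesium alloy: M = 8.35×10⁻³
  maraging steel: M = 4.77×10⁻³
  borosilicate glass: M = 3.29×10⁻³
  concrete: M = 2.10×10⁻³
  brass: M = 2.00×10⁻³
  copper: M = 1.78×10⁻³
Highest index: magnesium alloy.

magnesium alloy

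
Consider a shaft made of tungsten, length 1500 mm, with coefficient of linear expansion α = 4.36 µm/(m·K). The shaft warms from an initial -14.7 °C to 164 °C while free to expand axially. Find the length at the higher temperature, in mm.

1501.2 mm

ΔT = 164 − (-14.7) = 178.7 K.
ΔL = α·L₀·ΔT = 4.36×10⁻⁶ × 1500 mm × 178.7 K = 1.17 mm.
L = L₀ + ΔL = 1500 + 1.17 = 1501.2 mm.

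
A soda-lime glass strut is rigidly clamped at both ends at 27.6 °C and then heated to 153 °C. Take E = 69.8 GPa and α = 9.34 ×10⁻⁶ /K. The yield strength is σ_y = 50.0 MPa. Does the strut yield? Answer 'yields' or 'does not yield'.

ΔT = 125.4 K. Constrained thermal stress σ = E·α·ΔT = 69.80×10³ MPa × 9.34×10⁻⁶ × 125.4 = 81.8 MPa (compressive).
Compare to σ_y = 50.0 MPa: σ ≥ σ_y, so it yields.

yields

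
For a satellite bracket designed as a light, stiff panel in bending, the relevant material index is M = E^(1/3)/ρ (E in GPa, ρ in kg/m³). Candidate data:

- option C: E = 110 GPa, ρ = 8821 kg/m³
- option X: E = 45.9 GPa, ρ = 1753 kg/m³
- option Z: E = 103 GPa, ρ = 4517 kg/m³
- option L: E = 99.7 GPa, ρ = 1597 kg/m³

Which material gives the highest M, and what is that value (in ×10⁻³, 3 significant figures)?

Computing M directly (units already consistent):
  option L: M = 2.90×10⁻³
  option X: M = 2.04×10⁻³
  option Z: M = 1.04×10⁻³
  option C: M = 0.543×10⁻³
Option L ranks first.

option L, M = 2.90×10⁻³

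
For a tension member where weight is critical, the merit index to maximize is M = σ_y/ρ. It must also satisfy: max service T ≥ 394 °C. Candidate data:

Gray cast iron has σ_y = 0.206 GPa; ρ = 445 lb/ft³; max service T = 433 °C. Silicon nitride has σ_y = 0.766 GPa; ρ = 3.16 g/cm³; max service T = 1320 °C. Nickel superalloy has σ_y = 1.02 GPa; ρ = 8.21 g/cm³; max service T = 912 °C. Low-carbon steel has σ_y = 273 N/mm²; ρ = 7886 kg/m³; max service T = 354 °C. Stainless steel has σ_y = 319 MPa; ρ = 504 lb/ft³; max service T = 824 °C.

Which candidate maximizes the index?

silicon nitride

Screen on constraints: max service T ≥ 394 °C. Survivors: gray cast iron, silicon nitride, nickel superalloy, stainless steel.
Putting every candidate on a common basis:
  gray cast iron: σ_y = 206.0 MPa, ρ = 7128 kg/m³
  silicon nitride: σ_y = 766.0 MPa, ρ = 3160 kg/m³
  nickel superalloy: σ_y = 1020 MPa, ρ = 8210 kg/m³
  stainless steel: σ_y = 319.0 MPa, ρ = 8073 kg/m³
  silicon nitride: M = 242 kN·m/kg
  nickel superalloy: M = 124 kN·m/kg
  stainless steel: M = 39.5 kN·m/kg
  gray cast iron: M = 28.9 kN·m/kg
Silicon nitride ranks first.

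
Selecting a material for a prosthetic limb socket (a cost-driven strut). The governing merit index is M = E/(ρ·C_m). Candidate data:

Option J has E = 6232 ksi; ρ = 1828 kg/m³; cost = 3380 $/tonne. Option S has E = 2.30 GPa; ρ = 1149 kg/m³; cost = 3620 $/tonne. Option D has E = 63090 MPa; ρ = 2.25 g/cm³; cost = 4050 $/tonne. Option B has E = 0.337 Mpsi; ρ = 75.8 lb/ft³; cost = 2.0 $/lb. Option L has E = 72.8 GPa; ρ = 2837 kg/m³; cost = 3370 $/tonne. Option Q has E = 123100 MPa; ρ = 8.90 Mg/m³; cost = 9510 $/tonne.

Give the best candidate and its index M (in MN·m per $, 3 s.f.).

Normalizing units and computing the index:
  option J: E = 42.97 GPa, ρ = 1828 kg/m³, cost = 3.380 $/kg
  option S: E = 2.300 GPa, ρ = 1149 kg/m³, cost = 3.620 $/kg
  option D: E = 63.09 GPa, ρ = 2250 kg/m³, cost = 4.050 $/kg
  option B: E = 2.324 GPa, ρ = 1214 kg/m³, cost = 4.409 $/kg
  option L: E = 72.80 GPa, ρ = 2837 kg/m³, cost = 3.370 $/kg
  option Q: E = 123.1 GPa, ρ = 8900 kg/m³, cost = 9.510 $/kg
  option L: M = 7.61 MN·m per $
  option J: M = 6.95 MN·m per $
  option D: M = 6.92 MN·m per $
  option Q: M = 1.45 MN·m per $
  option S: M = 0.553 MN·m per $
  option B: M = 0.434 MN·m per $
Highest index: option L.

option L, M = 7.61 MN·m per $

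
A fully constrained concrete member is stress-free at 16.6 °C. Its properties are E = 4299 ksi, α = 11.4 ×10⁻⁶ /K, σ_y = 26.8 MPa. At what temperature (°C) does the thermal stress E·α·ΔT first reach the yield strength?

95.9 °C

E = 4299 ksi = 29.64 GPa.
E·α·ΔT = 26.80 MPa ⇒ ΔT = 26.80 / (29.64×10³ × 11.4×10⁻⁶) = 79.31 K.
T = 16.6 + 79.31 = 95.91 °C.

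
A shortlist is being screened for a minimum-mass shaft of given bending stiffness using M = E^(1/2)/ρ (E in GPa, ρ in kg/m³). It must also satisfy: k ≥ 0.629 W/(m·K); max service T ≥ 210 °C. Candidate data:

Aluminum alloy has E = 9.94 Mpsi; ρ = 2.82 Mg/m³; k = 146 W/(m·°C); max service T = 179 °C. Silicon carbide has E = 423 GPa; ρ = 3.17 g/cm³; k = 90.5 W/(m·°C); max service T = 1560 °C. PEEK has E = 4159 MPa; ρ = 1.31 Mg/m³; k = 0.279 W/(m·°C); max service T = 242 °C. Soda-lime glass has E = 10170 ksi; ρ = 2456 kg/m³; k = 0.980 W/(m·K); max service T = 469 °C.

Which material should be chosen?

Screen on constraints: k ≥ 0.629 W/(m·K); max service T ≥ 210 °C. Survivors: silicon carbide, soda-lime glass.
After converting to SI:
  silicon carbide: E = 423.0 GPa, ρ = 3170 kg/m³
  soda-lime glass: E = 70.12 GPa, ρ = 2456 kg/m³
  silicon carbide: M = 6.49×10⁻³
  soda-lime glass: M = 3.41×10⁻³
The maximum is for silicon carbide.

silicon carbide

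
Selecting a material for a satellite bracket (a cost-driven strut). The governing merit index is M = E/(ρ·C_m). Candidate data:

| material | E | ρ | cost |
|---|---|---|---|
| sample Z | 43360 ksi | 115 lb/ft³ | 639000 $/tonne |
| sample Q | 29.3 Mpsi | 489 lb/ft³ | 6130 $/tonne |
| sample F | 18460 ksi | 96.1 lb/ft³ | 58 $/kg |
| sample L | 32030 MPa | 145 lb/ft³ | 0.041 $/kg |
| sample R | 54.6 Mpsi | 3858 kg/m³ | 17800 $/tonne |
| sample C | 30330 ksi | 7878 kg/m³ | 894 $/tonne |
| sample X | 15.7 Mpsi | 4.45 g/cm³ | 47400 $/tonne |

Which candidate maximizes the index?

In SI units:
  sample Z: E = 299.0 GPa, ρ = 1842 kg/m³, cost = 639.0 $/kg
  sample Q: E = 202.0 GPa, ρ = 7833 kg/m³, cost = 6.130 $/kg
  sample F: E = 127.3 GPa, ρ = 1539 kg/m³, cost = 58.00 $/kg
  sample L: E = 32.03 GPa, ρ = 2323 kg/m³, cost = 0.04100 $/kg
  sample R: E = 376.5 GPa, ρ = 3858 kg/m³, cost = 17.80 $/kg
  sample C: E = 209.1 GPa, ρ = 7878 kg/m³, cost = 0.8940 $/kg
  sample X: E = 108.2 GPa, ρ = 4450 kg/m³, cost = 47.40 $/kg
  sample L: M = 336 MN·m per $
  sample C: M = 29.7 MN·m per $
  sample R: M = 5.48 MN·m per $
  sample Q: M = 4.21 MN·m per $
  sample F: M = 1.43 MN·m per $
  sample X: M = 0.513 MN·m per $
  sample Z: M = 0.254 MN·m per $
Highest index: sample L.

sample L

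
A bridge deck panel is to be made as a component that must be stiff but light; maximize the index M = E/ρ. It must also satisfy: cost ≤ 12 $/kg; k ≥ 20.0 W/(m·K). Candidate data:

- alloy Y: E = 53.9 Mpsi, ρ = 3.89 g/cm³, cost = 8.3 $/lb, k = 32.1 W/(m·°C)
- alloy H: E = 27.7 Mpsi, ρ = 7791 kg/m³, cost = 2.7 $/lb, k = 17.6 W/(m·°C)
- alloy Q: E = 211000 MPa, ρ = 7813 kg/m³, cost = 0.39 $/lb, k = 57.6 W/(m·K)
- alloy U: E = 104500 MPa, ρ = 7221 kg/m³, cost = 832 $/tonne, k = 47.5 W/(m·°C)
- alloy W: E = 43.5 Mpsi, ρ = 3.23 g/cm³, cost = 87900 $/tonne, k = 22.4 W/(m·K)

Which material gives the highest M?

alloy Q

Screen on constraints: cost ≤ 12 $/kg; k ≥ 20.0 W/(m·K). Survivors: alloy Q, alloy U.
Convert each candidate to consistent units, then evaluate M:
  alloy Q: E = 211.0 GPa, ρ = 7813 kg/m³
  alloy U: E = 104.5 GPa, ρ = 7221 kg/m³
  alloy Q: M = 27.0 MN·m/kg
  alloy U: M = 14.5 MN·m/kg
The maximum is for alloy Q.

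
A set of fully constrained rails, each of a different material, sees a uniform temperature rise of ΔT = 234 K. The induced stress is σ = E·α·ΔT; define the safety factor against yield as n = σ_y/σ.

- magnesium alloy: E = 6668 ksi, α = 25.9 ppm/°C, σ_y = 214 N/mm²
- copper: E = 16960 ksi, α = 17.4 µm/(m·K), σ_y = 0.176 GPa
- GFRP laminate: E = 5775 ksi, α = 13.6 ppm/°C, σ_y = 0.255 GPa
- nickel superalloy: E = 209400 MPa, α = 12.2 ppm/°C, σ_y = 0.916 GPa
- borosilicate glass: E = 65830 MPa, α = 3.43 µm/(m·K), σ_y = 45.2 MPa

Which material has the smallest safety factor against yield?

copper

With everything in SI (GPa, ×10⁻⁶/K, MPa):
  magnesium alloy: E = 45.97, α = 25.9, σ_y = 214.0 → σ = 279 MPa, n = 0.768
  copper: E = 116.9, α = 17.4, σ_y = 176.0 → σ = 476 MPa, n = 0.370
  GFRP laminate: E = 39.82, α = 13.6, σ_y = 255.0 → σ = 127 MPa, n = 2.01
  nickel superalloy: E = 209.4, α = 12.2, σ_y = 916.0 → σ = 598 MPa, n = 1.53
  borosilicate glass: E = 65.83, α = 3.43, σ_y = 45.20 → σ = 52.8 MPa, n = 0.855
The minimum is copper at n = 0.370.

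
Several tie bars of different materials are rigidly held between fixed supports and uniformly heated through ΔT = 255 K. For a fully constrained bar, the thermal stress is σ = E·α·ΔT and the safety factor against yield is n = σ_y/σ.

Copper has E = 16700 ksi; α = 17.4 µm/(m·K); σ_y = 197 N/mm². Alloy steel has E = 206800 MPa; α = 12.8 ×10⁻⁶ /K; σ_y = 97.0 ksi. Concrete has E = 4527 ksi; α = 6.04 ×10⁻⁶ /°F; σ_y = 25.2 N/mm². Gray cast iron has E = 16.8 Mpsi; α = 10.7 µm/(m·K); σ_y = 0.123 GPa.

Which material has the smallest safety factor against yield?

Per material, after unit conversion:
  copper: E = 115.1, α = 17.4, σ_y = 197.0 → σ = 511 MPa, n = 0.386
  alloy steel: E = 206.8, α = 12.8, σ_y = 668.8 → σ = 675 MPa, n = 0.991
  concrete: E = 31.21, α = 10.9, σ_y = 25.20 → σ = 86.5 MPa, n = 0.291
  gray cast iron: E = 115.8, α = 10.7, σ_y = 123.0 → σ = 316 MPa, n = 0.389
Concrete has the lowest safety factor, n = 0.291.

concrete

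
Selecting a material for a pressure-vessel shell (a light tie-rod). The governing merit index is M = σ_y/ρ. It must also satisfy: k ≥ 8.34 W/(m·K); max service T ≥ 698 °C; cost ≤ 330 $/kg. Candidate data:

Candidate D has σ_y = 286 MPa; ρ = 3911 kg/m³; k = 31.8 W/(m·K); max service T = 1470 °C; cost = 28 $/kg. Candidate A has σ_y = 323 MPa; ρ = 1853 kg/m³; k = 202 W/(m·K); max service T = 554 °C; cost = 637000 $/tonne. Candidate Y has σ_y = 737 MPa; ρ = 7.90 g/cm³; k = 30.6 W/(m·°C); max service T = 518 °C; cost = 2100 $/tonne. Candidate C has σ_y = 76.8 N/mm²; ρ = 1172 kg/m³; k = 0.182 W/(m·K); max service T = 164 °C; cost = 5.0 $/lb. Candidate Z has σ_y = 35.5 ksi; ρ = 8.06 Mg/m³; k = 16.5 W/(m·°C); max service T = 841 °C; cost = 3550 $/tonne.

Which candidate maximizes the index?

candidate D

Screen on constraints: k ≥ 8.34 W/(m·K); max service T ≥ 698 °C; cost ≤ 330 $/kg. Survivors: candidate D, candidate Z.
Convert each candidate to consistent units, then evaluate M:
  candidate D: σ_y = 286.0 MPa, ρ = 3911 kg/m³
  candidate Z: σ_y = 244.8 MPa, ρ = 8060 kg/m³
  candidate D: M = 73.1 kN·m/kg
  candidate Z: M = 30.4 kN·m/kg
Highest index: candidate D.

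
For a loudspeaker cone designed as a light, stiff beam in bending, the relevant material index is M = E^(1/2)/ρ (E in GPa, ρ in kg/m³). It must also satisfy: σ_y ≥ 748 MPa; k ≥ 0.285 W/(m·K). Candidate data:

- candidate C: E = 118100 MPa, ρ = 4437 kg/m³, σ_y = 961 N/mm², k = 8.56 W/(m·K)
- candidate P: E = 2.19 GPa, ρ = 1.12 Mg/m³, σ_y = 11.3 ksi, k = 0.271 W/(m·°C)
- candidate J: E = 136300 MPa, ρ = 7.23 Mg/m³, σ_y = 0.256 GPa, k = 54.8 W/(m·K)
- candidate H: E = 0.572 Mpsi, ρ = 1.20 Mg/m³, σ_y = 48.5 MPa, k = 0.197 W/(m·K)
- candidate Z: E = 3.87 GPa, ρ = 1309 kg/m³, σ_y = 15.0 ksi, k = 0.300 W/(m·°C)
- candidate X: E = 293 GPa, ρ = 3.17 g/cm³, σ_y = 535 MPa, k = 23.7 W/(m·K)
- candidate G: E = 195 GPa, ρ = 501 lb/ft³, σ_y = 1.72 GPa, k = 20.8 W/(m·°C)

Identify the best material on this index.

candidate C

Screen on constraints: σ_y ≥ 748 MPa; k ≥ 0.285 W/(m·K). Survivors: candidate C, candidate G.
After converting to SI:
  candidate C: E = 118.1 GPa, ρ = 4437 kg/m³
  candidate G: E = 195.0 GPa, ρ = 8025 kg/m³
  candidate C: M = 2.45×10⁻³
  candidate G: M = 1.74×10⁻³
The maximum is for candidate C.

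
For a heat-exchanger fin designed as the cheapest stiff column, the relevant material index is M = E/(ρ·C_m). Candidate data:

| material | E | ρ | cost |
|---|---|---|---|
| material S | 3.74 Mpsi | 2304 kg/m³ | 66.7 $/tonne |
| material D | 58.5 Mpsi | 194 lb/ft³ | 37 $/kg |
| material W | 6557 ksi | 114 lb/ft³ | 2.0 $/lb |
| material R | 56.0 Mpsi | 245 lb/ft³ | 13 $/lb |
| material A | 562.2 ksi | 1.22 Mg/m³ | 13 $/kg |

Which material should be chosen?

After converting to SI:
  material S: E = 25.79 GPa, ρ = 2304 kg/m³, cost = 0.06670 $/kg
  material D: E = 403.3 GPa, ρ = 3108 kg/m³, cost = 37.00 $/kg
  material W: E = 45.21 GPa, ρ = 1826 kg/m³, cost = 4.409 $/kg
  material R: E = 386.1 GPa, ρ = 3925 kg/m³, cost = 28.66 $/kg
  material A: E = 3.876 GPa, ρ = 1220 kg/m³, cost = 13.00 $/kg
  material S: M = 168 MN·m per $
  material W: M = 5.61 MN·m per $
  material D: M = 3.51 MN·m per $
  material R: M = 3.43 MN·m per $
  material A: M = 0.244 MN·m per $
Material S has the largest M.

material S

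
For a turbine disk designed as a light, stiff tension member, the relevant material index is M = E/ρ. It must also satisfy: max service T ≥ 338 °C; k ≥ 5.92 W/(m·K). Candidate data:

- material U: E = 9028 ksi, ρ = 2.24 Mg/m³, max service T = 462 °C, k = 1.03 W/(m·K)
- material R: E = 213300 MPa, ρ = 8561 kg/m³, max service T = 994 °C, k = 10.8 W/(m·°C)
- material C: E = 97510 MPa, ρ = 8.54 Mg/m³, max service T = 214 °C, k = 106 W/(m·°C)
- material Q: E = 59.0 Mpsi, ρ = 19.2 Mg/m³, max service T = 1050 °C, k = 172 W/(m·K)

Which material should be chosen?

Screen on constraints: max service T ≥ 338 °C; k ≥ 5.92 W/(m·K). Survivors: material R, material Q.
After converting to SI:
  material R: E = 213.3 GPa, ρ = 8561 kg/m³
  material Q: E = 406.8 GPa, ρ = 19200 kg/m³
  material R: M = 24.9 MN·m/kg
  material Q: M = 21.2 MN·m/kg
Material R ranks first.

material R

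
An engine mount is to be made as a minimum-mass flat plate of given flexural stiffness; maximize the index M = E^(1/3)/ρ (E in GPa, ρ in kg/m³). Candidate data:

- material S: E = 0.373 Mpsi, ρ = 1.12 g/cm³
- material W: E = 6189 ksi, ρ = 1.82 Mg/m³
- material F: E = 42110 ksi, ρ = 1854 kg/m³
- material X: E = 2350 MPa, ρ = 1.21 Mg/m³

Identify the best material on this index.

material F

Normalizing units and computing the index:
  material S: E = 2.572 GPa, ρ = 1120 kg/m³
  material W: E = 42.67 GPa, ρ = 1820 kg/m³
  material F: E = 290.3 GPa, ρ = 1854 kg/m³
  material X: E = 2.350 GPa, ρ = 1210 kg/m³
  material F: M = 3.57×10⁻³
  material W: M = 1.92×10⁻³
  material S: M = 1.22×10⁻³
  material X: M = 1.10×10⁻³
Highest index: material F.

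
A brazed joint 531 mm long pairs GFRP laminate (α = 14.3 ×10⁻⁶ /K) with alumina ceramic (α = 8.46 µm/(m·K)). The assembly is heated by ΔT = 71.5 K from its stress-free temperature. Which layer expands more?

GFRP laminate

α(GFRP laminate) = 14.3×10⁻⁶/K vs α(alumina ceramic) = 8.46×10⁻⁶/K.
Higher α expands more for the same ΔT: GFRP laminate.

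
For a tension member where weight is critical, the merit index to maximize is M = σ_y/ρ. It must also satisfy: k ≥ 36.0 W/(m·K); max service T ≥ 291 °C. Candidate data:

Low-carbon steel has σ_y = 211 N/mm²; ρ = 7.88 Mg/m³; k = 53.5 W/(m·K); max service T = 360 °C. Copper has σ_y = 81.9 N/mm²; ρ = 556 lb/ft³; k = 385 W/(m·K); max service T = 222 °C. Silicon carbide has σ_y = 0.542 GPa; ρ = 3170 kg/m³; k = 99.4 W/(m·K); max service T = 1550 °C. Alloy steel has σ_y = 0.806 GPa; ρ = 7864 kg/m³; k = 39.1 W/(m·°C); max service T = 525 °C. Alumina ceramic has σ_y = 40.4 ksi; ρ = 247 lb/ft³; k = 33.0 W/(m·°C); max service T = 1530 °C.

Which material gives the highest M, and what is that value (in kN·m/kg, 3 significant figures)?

silicon carbide, M = 171 kN·m/kg

Screen on constraints: k ≥ 36.0 W/(m·K); max service T ≥ 291 °C. Survivors: low-carbon steel, silicon carbide, alloy steel.
In SI units:
  low-carbon steel: σ_y = 211.0 MPa, ρ = 7880 kg/m³
  silicon carbide: σ_y = 542.0 MPa, ρ = 3170 kg/m³
  alloy steel: σ_y = 806.0 MPa, ρ = 7864 kg/m³
  silicon carbide: M = 171 kN·m/kg
  alloy steel: M = 102 kN·m/kg
  low-carbon steel: M = 26.8 kN·m/kg
The maximum is for silicon carbide.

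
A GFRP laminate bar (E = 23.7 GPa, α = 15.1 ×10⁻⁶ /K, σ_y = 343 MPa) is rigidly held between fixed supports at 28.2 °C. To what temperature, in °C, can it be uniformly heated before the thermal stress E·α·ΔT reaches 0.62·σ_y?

622 °C

E·α·ΔT = 212.7 MPa ⇒ ΔT = 212.7 / (23.70×10³ × 15.1×10⁻⁶) = 594.2 K.
T = 28.2 + 594.2 = 622.4 °C.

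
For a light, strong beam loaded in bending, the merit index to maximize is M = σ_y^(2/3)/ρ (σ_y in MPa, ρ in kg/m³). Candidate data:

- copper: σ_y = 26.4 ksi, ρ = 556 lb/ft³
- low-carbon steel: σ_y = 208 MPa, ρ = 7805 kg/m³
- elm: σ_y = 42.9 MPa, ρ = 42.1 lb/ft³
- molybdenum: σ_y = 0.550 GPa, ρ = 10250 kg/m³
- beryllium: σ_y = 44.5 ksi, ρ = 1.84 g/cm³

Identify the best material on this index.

beryllium

In SI units:
  copper: σ_y = 182.0 MPa, ρ = 8906 kg/m³
  low-carbon steel: σ_y = 208.0 MPa, ρ = 7805 kg/m³
  elm: σ_y = 42.90 MPa, ρ = 674.4 kg/m³
  molybdenum: σ_y = 550.0 MPa, ρ = 10250 kg/m³
  beryllium: σ_y = 306.8 MPa, ρ = 1840 kg/m³
  beryllium: M = 24.7×10⁻³
  elm: M = 18.2×10⁻³
  molybdenum: M = 6.55×10⁻³
  low-carbon steel: M = 4.50×10⁻³
  copper: M = 3.61×10⁻³
Highest index: beryllium.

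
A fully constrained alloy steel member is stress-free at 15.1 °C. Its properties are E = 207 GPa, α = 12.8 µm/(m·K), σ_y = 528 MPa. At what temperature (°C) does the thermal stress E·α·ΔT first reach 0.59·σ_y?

E·α·ΔT = 311.5 MPa ⇒ ΔT = 311.5 / (207.0×10³ × 12.8×10⁻⁶) = 117.6 K.
T = 15.1 + 117.6 = 132.7 °C.

133 °C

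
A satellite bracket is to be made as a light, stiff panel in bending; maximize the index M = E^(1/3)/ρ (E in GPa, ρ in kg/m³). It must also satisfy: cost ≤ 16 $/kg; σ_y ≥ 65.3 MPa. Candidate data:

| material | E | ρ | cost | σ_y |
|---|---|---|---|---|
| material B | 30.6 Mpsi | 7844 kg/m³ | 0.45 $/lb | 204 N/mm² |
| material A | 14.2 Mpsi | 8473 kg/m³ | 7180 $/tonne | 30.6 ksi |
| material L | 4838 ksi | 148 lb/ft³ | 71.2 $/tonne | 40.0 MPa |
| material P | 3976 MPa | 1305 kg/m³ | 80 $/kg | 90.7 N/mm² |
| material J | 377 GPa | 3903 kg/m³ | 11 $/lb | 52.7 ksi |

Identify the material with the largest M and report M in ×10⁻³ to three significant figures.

material B, M = 0.759×10⁻³

Screen on constraints: cost ≤ 16 $/kg; σ_y ≥ 65.3 MPa. Survivors: material B, material A.
Normalizing units and computing the index:
  material B: E = 211.0 GPa, ρ = 7844 kg/m³
  material A: E = 97.91 GPa, ρ = 8473 kg/m³
  material B: M = 0.759×10⁻³
  material A: M = 0.544×10⁻³
Material B has the largest M.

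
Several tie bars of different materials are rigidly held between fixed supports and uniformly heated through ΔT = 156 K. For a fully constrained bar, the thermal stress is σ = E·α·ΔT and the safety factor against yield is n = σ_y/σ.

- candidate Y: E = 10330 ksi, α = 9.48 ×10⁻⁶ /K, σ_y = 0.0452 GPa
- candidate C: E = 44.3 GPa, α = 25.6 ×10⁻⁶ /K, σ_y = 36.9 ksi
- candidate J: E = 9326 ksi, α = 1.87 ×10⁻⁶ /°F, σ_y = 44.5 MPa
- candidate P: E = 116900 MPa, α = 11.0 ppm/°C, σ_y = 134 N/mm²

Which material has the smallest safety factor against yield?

Converting E to GPa, α to ×10⁻⁶/K, σ_y to MPa, then σ and n for each:
  candidate Y: E = 71.22, α = 9.48, σ_y = 45.20 → σ = 105 MPa, n = 0.429
  candidate C: E = 44.30, α = 25.6, σ_y = 254.4 → σ = 177 MPa, n = 1.44
  candidate J: E = 64.30, α = 3.37, σ_y = 44.50 → σ = 33.8 MPa, n = 1.32
  candidate P: E = 116.9, α = 11.0, σ_y = 134.0 → σ = 201 MPa, n = 0.668
Candidate Y has the lowest safety factor, n = 0.429.

candidate Y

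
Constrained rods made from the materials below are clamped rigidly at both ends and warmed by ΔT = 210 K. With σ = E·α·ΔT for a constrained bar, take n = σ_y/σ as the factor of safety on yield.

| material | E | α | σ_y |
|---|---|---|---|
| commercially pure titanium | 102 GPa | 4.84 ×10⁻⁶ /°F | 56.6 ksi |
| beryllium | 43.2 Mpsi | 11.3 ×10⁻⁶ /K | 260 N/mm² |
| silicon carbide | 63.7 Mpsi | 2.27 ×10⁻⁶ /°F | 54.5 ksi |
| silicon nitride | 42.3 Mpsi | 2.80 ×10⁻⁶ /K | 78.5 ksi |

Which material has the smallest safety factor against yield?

Converting E to GPa, α to ×10⁻⁶/K, σ_y to MPa, then σ and n for each:
  commercially pure titanium: E = 102.0, α = 8.71, σ_y = 390.2 → σ = 187 MPa, n = 2.09
  beryllium: E = 297.9, α = 11.3, σ_y = 260.0 → σ = 707 MPa, n = 0.368
  silicon carbide: E = 439.2, α = 4.09, σ_y = 375.8 → σ = 377 MPa, n = 0.997
  silicon nitride: E = 291.6, α = 2.80, σ_y = 541.2 → σ = 171 MPa, n = 3.16
The minimum is beryllium at n = 0.368.

beryllium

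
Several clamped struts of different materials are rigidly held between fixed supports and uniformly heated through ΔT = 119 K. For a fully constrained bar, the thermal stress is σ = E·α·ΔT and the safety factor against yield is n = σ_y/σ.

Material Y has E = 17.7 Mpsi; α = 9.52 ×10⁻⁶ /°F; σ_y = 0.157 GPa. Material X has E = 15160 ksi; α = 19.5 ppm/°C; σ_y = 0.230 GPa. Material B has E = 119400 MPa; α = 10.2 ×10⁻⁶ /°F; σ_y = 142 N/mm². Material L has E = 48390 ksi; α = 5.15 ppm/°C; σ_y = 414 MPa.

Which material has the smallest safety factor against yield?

material B

Per material, after unit conversion:
  material Y: E = 122.0, α = 17.1, σ_y = 157.0 → σ = 249 MPa, n = 0.631
  material X: E = 104.5, α = 19.5, σ_y = 230.0 → σ = 243 MPa, n = 0.948
  material B: E = 119.4, α = 18.4, σ_y = 142.0 → σ = 261 MPa, n = 0.544
  material L: E = 333.6, α = 5.15, σ_y = 414.0 → σ = 204 MPa, n = 2.02
The minimum is material B at n = 0.544.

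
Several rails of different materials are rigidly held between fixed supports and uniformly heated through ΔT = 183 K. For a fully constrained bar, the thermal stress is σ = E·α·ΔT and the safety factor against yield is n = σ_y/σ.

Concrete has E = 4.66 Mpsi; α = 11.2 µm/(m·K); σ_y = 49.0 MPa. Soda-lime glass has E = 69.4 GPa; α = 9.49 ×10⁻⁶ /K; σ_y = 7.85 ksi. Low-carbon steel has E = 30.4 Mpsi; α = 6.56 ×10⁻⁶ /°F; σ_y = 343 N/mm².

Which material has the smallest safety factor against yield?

soda-lime glass

With everything in SI (GPa, ×10⁻⁶/K, MPa):
  concrete: E = 32.13, α = 11.2, σ_y = 49.00 → σ = 65.9 MPa, n = 0.744
  soda-lime glass: E = 69.40, α = 9.49, σ_y = 54.12 → σ = 121 MPa, n = 0.449
  low-carbon steel: E = 209.6, α = 11.8, σ_y = 343.0 → σ = 453 MPa, n = 0.757
The minimum is soda-lime glass at n = 0.449.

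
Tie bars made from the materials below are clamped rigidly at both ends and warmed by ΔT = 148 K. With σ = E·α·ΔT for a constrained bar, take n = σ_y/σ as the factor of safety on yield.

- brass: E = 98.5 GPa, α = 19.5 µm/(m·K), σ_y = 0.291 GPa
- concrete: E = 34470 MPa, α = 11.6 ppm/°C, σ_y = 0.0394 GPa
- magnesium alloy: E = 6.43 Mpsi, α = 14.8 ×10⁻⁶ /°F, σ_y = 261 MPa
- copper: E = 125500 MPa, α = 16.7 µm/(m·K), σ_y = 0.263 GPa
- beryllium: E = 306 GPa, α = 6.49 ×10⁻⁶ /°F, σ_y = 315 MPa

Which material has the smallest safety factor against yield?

beryllium

In consistent units (E in GPa, α in ×10⁻⁶/K, σ_y in MPa):
  brass: E = 98.50, α = 19.5, σ_y = 291.0 → σ = 284 MPa, n = 1.02
  concrete: E = 34.47, α = 11.6, σ_y = 39.40 → σ = 59.2 MPa, n = 0.666
  magnesium alloy: E = 44.33, α = 26.6, σ_y = 261.0 → σ = 175 MPa, n = 1.49
  copper: E = 125.5, α = 16.7, σ_y = 263.0 → σ = 310 MPa, n = 0.848
  beryllium: E = 306.0, α = 11.7, σ_y = 315.0 → σ = 529 MPa, n = 0.595
Beryllium has the lowest safety factor, n = 0.595.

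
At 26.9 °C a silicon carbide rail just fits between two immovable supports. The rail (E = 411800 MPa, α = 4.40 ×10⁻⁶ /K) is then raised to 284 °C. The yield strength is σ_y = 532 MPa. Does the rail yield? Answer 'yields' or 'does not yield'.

does not yield

E = 411800 MPa = 411.8 GPa.
ΔT = 257.1 K. Constrained thermal stress σ = E·α·ΔT = 411.8×10³ MPa × 4.40×10⁻⁶ × 257.1 = 466 MPa (compressive).
Compare to σ_y = 532 MPa: σ < σ_y, so it does not yield.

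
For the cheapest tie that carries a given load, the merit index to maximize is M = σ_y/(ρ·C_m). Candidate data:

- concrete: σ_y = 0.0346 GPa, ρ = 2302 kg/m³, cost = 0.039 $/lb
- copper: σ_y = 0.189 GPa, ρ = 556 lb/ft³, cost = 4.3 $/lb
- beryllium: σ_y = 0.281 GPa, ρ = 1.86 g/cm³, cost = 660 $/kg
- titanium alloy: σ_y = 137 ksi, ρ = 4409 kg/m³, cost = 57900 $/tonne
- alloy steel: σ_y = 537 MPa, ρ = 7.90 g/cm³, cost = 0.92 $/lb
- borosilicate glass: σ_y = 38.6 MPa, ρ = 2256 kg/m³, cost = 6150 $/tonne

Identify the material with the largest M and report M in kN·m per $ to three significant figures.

concrete, M = 175 kN·m per $

Normalizing units and computing the index:
  concrete: σ_y = 34.60 MPa, ρ = 2302 kg/m³, cost = 0.08598 $/kg
  copper: σ_y = 189.0 MPa, ρ = 8906 kg/m³, cost = 9.480 $/kg
  beryllium: σ_y = 281.0 MPa, ρ = 1860 kg/m³, cost = 660.0 $/kg
  titanium alloy: σ_y = 944.6 MPa, ρ = 4409 kg/m³, cost = 57.90 $/kg
  alloy steel: σ_y = 537.0 MPa, ρ = 7900 kg/m³, cost = 2.028 $/kg
  borosilicate glass: σ_y = 38.60 MPa, ρ = 2256 kg/m³, cost = 6.150 $/kg
  concrete: M = 175 kN·m per $
  alloy steel: M = 33.5 kN·m per $
  titanium alloy: M = 3.70 kN·m per $
  borosilicate glass: M = 2.78 kN·m per $
  copper: M = 2.24 kN·m per $
  beryllium: M = 0.229 kN·m per $
Concrete ranks first.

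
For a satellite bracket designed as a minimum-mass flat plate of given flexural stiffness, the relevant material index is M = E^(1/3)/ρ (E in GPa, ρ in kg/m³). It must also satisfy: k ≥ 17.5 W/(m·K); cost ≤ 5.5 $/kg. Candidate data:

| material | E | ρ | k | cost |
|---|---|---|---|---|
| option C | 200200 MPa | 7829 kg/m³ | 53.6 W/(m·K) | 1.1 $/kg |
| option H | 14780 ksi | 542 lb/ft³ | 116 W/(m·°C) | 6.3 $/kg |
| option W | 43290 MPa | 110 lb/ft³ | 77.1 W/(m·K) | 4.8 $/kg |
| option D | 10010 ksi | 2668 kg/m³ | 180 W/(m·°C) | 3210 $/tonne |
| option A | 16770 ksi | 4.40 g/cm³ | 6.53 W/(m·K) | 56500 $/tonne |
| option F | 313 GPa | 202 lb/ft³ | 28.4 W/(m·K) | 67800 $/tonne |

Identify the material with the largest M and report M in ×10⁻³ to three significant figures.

Screen on constraints: k ≥ 17.5 W/(m·K); cost ≤ 5.5 $/kg. Survivors: option C, option W, option D.
Convert each candidate to consistent units, then evaluate M:
  option C: E = 200.2 GPa, ρ = 7829 kg/m³
  option W: E = 43.29 GPa, ρ = 1762 kg/m³
  option D: E = 69.02 GPa, ρ = 2668 kg/m³
  option W: M = 1.99×10⁻³
  option D: M = 1.54×10⁻³
  option C: M = 0.747×10⁻³
Option W has the largest M.

option W, M = 1.99×10⁻³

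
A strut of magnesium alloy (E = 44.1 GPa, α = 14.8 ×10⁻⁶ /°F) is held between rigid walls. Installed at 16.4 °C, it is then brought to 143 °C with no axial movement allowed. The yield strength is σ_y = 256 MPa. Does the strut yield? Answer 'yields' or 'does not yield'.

does not yield

α = 14.8×10⁻⁶/°F × 9/5 = 26.6×10⁻⁶/K.
ΔT = 126.6 K. Constrained thermal stress σ = E·α·ΔT = 44.10×10³ MPa × 26.6×10⁻⁶ × 126.6 = 149 MPa (compressive).
Compare to σ_y = 256 MPa: σ < σ_y, so it does not yield.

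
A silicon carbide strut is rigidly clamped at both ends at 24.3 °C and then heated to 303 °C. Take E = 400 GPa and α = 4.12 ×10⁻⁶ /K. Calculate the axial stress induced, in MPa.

ΔT = 278.7 K. Constrained thermal stress σ = E·α·ΔT = 400.0×10³ MPa × 4.12×10⁻⁶ × 278.7 = 459 MPa (compressive).

459 MPa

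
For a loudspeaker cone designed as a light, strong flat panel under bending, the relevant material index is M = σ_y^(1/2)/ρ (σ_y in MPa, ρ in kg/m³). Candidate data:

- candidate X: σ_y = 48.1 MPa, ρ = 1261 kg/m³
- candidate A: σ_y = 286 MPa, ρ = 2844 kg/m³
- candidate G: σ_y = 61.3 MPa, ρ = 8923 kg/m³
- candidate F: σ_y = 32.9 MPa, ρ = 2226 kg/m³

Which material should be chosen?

candidate A

Per-candidate index values:
  candidate A: M = 5.95×10⁻³
  candidate X: M = 5.50×10⁻³
  candidate F: M = 2.58×10⁻³
  candidate G: M = 0.877×10⁻³
Candidate A ranks first.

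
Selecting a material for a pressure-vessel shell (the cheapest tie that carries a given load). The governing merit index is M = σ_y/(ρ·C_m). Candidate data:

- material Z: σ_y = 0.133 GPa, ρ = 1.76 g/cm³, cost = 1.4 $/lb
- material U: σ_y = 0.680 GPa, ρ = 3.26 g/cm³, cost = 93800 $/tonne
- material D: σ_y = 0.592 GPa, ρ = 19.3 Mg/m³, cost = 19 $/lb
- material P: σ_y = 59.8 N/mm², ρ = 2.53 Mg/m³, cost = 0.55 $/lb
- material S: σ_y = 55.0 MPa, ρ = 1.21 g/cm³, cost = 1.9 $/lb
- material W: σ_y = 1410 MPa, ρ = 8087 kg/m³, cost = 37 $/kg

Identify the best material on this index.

Normalizing units and computing the index:
  material Z: σ_y = 133.0 MPa, ρ = 1760 kg/m³, cost = 3.086 $/kg
  material U: σ_y = 680.0 MPa, ρ = 3260 kg/m³, cost = 93.80 $/kg
  material D: σ_y = 592.0 MPa, ρ = 19300 kg/m³, cost = 41.89 $/kg
  material P: σ_y = 59.80 MPa, ρ = 2530 kg/m³, cost = 1.213 $/kg
  material S: σ_y = 55.00 MPa, ρ = 1210 kg/m³, cost = 4.189 $/kg
  material W: σ_y = 1410 MPa, ρ = 8087 kg/m³, cost = 37.00 $/kg
  material Z: M = 24.5 kN·m per $
  material P: M = 19.5 kN·m per $
  material S: M = 10.9 kN·m per $
  material W: M = 4.71 kN·m per $
  material U: M = 2.22 kN·m per $
  material D: M = 0.732 kN·m per $
Material Z has the largest M.

material Z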